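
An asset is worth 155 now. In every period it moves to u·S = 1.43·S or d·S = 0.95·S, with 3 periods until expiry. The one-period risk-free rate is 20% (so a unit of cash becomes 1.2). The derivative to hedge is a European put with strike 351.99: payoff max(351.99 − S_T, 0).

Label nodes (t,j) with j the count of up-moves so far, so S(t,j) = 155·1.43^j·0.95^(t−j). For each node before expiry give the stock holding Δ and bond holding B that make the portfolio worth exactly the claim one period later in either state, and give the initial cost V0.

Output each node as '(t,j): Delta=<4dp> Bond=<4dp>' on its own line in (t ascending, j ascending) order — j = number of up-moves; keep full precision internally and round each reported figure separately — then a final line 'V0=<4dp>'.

(0,0): Delta=-0.7436 Bond=172.2362
(1,0): Delta=-1.0000 Bond=244.4375
(1,1): Delta=-0.5869 Bond=171.9496
(2,0): Delta=-1.0000 Bond=293.3250
(2,1): Delta=-1.0000 Bond=293.3250
(2,2): Delta=-0.3344 Bond=126.3129
V0=56.9773

No-arbitrage ⇒ martingale measure with p* = (R−d)/(u−d) = 0.5208.
Terminal values V(3,·): V(3,0)=219.0969, V(3,1)=151.9509, V(3,2)=50.8785, V(3,3)=0.0000
  t=2,j=0: stock 139.8875 → up 200.0391 (V=151.9509), down 132.8931 (V=219.0969). Price 153.4375; hedge Δ=-1.0000, bond B=293.3250.
  t=2,j=1: stock 210.5675 → up 301.1115 (V=50.8785), down 200.0391 (V=151.9509). Price 82.7575; hedge Δ=-1.0000, bond B=293.3250.
  t=2,j=2: stock 316.9595 → up 453.2521 (V=0.0000), down 301.1115 (V=50.8785). Price 20.3161; hedge Δ=-0.3344, bond B=126.3129.
  t=1,j=0: stock 147.2500 → up 210.5675 (V=82.7575), down 139.8875 (V=153.4375). Price 97.1875; hedge Δ=-1.0000, bond B=244.4375.
  t=1,j=1: stock 221.6500 → up 316.9595 (V=20.3161), down 210.5675 (V=82.7575). Price 41.8633; hedge Δ=-0.5869, bond B=171.9496.
  t=0,j=0: stock 155.0000 → up 221.6500 (V=41.8633), down 147.2500 (V=97.1875). Price 56.9773; hedge Δ=-0.7436, bond B=172.2362.
Check: Δ(0,0)·S0 + B(0,0) = 56.9773 = V0.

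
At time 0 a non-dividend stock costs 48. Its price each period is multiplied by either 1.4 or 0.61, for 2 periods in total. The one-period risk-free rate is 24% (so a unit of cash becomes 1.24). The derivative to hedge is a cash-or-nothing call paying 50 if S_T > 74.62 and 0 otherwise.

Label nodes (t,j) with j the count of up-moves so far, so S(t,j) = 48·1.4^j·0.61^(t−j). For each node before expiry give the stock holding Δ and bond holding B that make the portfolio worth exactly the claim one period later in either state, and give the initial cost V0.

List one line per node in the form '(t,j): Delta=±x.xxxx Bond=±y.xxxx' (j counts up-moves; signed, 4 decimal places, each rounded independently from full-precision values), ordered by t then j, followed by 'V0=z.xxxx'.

Under the risk-neutral measure, an up-move has probability p* = (R−d)/(u−d) = 0.7975 and values discount at R = 1.24.
Payoff layer (t=2): V(2,0)=0.0000, V(2,1)=0.0000, V(2,2)=50.0000
  t=1,j=0: stock 29.2800 → up 40.9920 (V=0.0000), down 17.8608 (V=0.0000). Price 0.0000; hedge Δ=0.0000, bond B=0.0000.
  t=1,j=1: stock 67.2000 → up 94.0800 (V=50.0000), down 40.9920 (V=0.0000). Price 32.1560; hedge Δ=0.9418, bond B=-31.1352.
  t=0,j=0: stock 48.0000 → up 67.2000 (V=32.1560), down 29.2800 (V=0.0000). Price 20.6801; hedge Δ=0.8480, bond B=-20.0236.
Root portfolio cost Δ·48+B reproduces V0=20.6801.

(0,0): Delta=0.8480 Bond=-20.0236
(1,0): Delta=0.0000 Bond=0.0000
(1,1): Delta=0.9418 Bond=-31.1352
V0=20.6801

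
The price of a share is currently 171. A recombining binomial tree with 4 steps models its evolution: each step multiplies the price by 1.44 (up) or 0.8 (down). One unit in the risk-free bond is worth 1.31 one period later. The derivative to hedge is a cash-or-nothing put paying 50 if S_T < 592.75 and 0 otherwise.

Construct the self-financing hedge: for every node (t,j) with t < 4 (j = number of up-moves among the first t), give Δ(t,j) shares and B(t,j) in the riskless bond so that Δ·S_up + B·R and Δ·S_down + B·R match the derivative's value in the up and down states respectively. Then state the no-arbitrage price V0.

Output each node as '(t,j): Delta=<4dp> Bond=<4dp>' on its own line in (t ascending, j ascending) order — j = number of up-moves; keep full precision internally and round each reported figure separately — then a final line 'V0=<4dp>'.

The replicating-portfolio and risk-neutral prices coincide; use p* = (1.31−0.8)/(1.44−0.8) = 0.7969 for the latter.
Payoff layer (t=4): V(4,0)=50.0000, V(4,1)=50.0000, V(4,2)=50.0000, V(4,3)=50.0000, V(4,4)=0.0000
(3,0): S=87.5520. Δ = (V_up−V_dn)/(S_up−S_dn) = (50.0000−50.0000)/(126.0749−70.0416) = 0.0000. V = [p*·50.0000 + (1−p*)·50.0000]/1.31 = 38.1679. B = V − Δ·S = 38.1679.
(3,1): S=157.5936. Δ = (V_up−V_dn)/(S_up−S_dn) = (50.0000−50.0000)/(226.9348−126.0749) = 0.0000. V = [p*·50.0000 + (1−p*)·50.0000]/1.31 = 38.1679. B = V − Δ·S = 38.1679.
(3,2): S=283.6685. Δ = (V_up−V_dn)/(S_up−S_dn) = (50.0000−50.0000)/(408.4826−226.9348) = 0.0000. V = [p*·50.0000 + (1−p*)·50.0000]/1.31 = 38.1679. B = V − Δ·S = 38.1679.
(3,3): S=510.6033. Δ = (V_up−V_dn)/(S_up−S_dn) = (0.0000−50.0000)/(735.2687−408.4826) = -0.1530. V = [p*·0.0000 + (1−p*)·50.0000]/1.31 = 7.7529. B = V − Δ·S = 85.8779.
(2,0): S=109.4400. Δ = (V_up−V_dn)/(S_up−S_dn) = (38.1679−38.1679)/(157.5936−87.5520) = 0.0000. V = [p*·38.1679 + (1−p*)·38.1679]/1.31 = 29.1358. B = V − Δ·S = 29.1358.
(2,1): S=196.9920. Δ = (V_up−V_dn)/(S_up−S_dn) = (38.1679−38.1679)/(283.6685−157.5936) = 0.0000. V = [p*·38.1679 + (1−p*)·38.1679]/1.31 = 29.1358. B = V − Δ·S = 29.1358.
(2,2): S=354.5856. Δ = (V_up−V_dn)/(S_up−S_dn) = (7.7529−38.1679)/(510.6033−283.6685) = -0.1340. V = [p*·7.7529 + (1−p*)·38.1679]/1.31 = 10.6343. B = V − Δ·S = 58.1579.
(1,0): S=136.8000. Δ = (V_up−V_dn)/(S_up−S_dn) = (29.1358−29.1358)/(196.9920−109.4400) = 0.0000. V = [p*·29.1358 + (1−p*)·29.1358]/1.31 = 22.2411. B = V − Δ·S = 22.2411.
(1,1): S=246.2400. Δ = (V_up−V_dn)/(S_up−S_dn) = (10.6343−29.1358)/(354.5856−196.9920) = -0.1174. V = [p*·10.6343 + (1−p*)·29.1358]/1.31 = 10.9866. B = V − Δ·S = 39.8952.
(0,0): S=171.0000. Δ = (V_up−V_dn)/(S_up−S_dn) = (10.9866−22.2411)/(246.2400−136.8000) = -0.1028. V = [p*·10.9866 + (1−p*)·22.2411]/1.31 = 10.1318. B = V − Δ·S = 27.7170.
Each (Δ,B) replicates both successor values, so the strategy is self-financing and V0 is arbitrage-free.

(0,0): Delta=-0.1028 Bond=27.7170
(1,0): Delta=0.0000 Bond=22.2411
(1,1): Delta=-0.1174 Bond=39.8952
(2,0): Delta=0.0000 Bond=29.1358
(2,1): Delta=0.0000 Bond=29.1358
(2,2): Delta=-0.1340 Bond=58.1579
(3,0): Delta=0.0000 Bond=38.1679
(3,1): Delta=0.0000 Bond=38.1679
(3,2): Delta=0.0000 Bond=38.1679
(3,3): Delta=-0.1530 Bond=85.8779
V0=10.1318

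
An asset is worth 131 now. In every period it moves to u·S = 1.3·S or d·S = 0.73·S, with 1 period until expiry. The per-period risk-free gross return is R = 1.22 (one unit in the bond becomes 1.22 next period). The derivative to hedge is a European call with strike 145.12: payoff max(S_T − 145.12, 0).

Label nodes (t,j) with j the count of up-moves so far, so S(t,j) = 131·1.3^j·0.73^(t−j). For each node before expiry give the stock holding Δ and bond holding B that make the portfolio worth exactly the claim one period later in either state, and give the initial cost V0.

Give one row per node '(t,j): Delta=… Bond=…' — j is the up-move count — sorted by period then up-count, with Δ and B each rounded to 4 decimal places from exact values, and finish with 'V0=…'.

(0,0): Delta=0.3372 Bond=-26.4328
V0=17.7426

The replicating-portfolio and risk-neutral prices coincide; use p* = (1.22−0.73)/(1.3−0.73) = 0.8596 for the latter.
At expiry t=1: V(1,0)=0.0000, V(1,1)=25.1800
Node (0,0) S=131.0000: V=(p*·25.1800+(1−p*)·0.0000)/1.22=17.7426; Δ=(25.1800−0.0000)/(170.3000−95.6300)=0.3372; B=V−Δ·S=-26.4328
Check: Δ(0,0)·S0 + B(0,0) = 17.7426 = V0.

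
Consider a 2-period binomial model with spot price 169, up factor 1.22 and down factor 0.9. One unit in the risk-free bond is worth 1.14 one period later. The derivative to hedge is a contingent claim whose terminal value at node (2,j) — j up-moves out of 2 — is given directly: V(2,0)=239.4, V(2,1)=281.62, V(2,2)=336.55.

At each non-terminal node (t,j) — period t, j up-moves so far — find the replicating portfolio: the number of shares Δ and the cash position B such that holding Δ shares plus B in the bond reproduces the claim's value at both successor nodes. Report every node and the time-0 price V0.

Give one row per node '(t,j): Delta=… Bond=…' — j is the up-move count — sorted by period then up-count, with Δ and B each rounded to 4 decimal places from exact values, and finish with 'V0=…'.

No-arbitrage ⇒ martingale measure with p* = (R−d)/(u−d) = 0.7500.
At expiry t=2: V(2,0)=239.4000, V(2,1)=281.6200, V(2,2)=336.5500
(1,0): S=152.1000. Δ = (V_up−V_dn)/(S_up−S_dn) = (281.6200−239.4000)/(185.5620−136.8900) = 0.8674. V = [p*·281.6200 + (1−p*)·239.4000]/1.14 = 237.7763. B = V − Δ·S = 105.8388.
(1,1): S=206.1800. Δ = (V_up−V_dn)/(S_up−S_dn) = (336.5500−281.6200)/(251.5396−185.5620) = 0.8326. V = [p*·336.5500 + (1−p*)·281.6200]/1.14 = 283.1732. B = V − Δ·S = 111.5170.
(0,0): S=169.0000. Δ = (V_up−V_dn)/(S_up−S_dn) = (283.1732−237.7763)/(206.1800−152.1000) = 0.8394. V = [p*·283.1732 + (1−p*)·237.7763]/1.14 = 238.4421. B = V − Δ·S = 96.5767.
Each (Δ,B) replicates both successor values, so the strategy is self-financing and V0 is arbitrage-free.

(0,0): Delta=0.8394 Bond=96.5767
(1,0): Delta=0.8674 Bond=105.8388
(1,1): Delta=0.8326 Bond=111.5170
V0=238.4421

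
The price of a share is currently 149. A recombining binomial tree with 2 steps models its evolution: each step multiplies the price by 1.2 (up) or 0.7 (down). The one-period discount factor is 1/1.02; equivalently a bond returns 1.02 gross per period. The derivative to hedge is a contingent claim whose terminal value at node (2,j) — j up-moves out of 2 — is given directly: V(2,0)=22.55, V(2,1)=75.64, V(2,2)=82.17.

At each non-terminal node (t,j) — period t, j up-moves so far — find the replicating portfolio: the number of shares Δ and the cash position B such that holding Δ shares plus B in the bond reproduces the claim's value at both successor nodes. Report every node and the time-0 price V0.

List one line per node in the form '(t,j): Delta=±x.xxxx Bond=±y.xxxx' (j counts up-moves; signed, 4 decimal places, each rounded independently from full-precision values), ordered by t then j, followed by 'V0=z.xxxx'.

Under the risk-neutral measure, an up-move has probability p* = (R−d)/(u−d) = 0.6400 and values discount at R = 1.02.
Terminal values V(2,·): V(2,0)=22.5500, V(2,1)=75.6400, V(2,2)=82.1700
Node (1,0) S=104.3000: V=(p*·75.6400+(1−p*)·22.5500)/1.02=55.4192; Δ=(75.6400−22.5500)/(125.1600−73.0100)=1.0180; B=V−Δ·S=-50.7608
Node (1,1) S=178.8000: V=(p*·82.1700+(1−p*)·75.6400)/1.02=78.2541; Δ=(82.1700−75.6400)/(214.5600−125.1600)=0.0730; B=V−Δ·S=65.1941
Node (0,0) S=149.0000: V=(p*·78.2541+(1−p*)·55.4192)/1.02=68.6603; Δ=(78.2541−55.4192)/(178.8000−104.3000)=0.3065; B=V−Δ·S=22.9905
Check: Δ(0,0)·S0 + B(0,0) = 68.6603 = V0.

(0,0): Delta=0.3065 Bond=22.9905
(1,0): Delta=1.0180 Bond=-50.7608
(1,1): Delta=0.0730 Bond=65.1941
V0=68.6603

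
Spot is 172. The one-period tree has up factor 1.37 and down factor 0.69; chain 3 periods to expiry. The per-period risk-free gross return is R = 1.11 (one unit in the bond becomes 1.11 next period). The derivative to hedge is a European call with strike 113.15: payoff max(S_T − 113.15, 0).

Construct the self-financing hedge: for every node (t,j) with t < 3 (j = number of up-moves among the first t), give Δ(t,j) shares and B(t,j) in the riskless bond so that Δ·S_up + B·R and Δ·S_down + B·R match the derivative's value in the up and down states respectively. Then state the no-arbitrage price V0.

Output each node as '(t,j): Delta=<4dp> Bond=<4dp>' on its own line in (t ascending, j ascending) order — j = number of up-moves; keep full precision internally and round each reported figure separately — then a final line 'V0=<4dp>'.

No-arbitrage ⇒ martingale measure with p* = (R−d)/(u−d) = 0.6176.
Terminal values V(3,·): V(3,0)=0.0000, V(3,1)=0.0000, V(3,2)=109.6005, V(3,3)=329.1227
Node (2,0) S=81.8892: V=(p*·0.0000+(1−p*)·0.0000)/1.11=0.0000; Δ=(0.0000−0.0000)/(112.1882−56.5035)=0.0000; B=V−Δ·S=0.0000
Node (2,1) S=162.5916: V=(p*·109.6005+(1−p*)·0.0000)/1.11=60.9860; Δ=(109.6005−0.0000)/(222.7505−112.1882)=0.9913; B=V−Δ·S=-100.1912
Node (2,2) S=322.8268: V=(p*·329.1227+(1−p*)·109.6005)/1.11=220.8899; Δ=(329.1227−109.6005)/(442.2727−222.7505)=1.0000; B=V−Δ·S=-101.9369
Node (1,0) S=118.6800: V=(p*·60.9860+(1−p*)·0.0000)/1.11=33.9350; Δ=(60.9860−0.0000)/(162.5916−81.8892)=0.7557; B=V−Δ·S=-55.7503
Node (1,1) S=235.6400: V=(p*·220.8899+(1−p*)·60.9860)/1.11=143.9190; Δ=(220.8899−60.9860)/(322.8268−162.5916)=0.9979; B=V−Δ·S=-91.2337
Node (0,0) S=172.0000: V=(p*·143.9190+(1−p*)·33.9350)/1.11=91.7714; Δ=(143.9190−33.9350)/(235.6400−118.6800)=0.9404; B=V−Δ·S=-69.9699
Each (Δ,B) replicates both successor values, so the strategy is self-financing and V0 is arbitrage-free.

(0,0): Delta=0.9404 Bond=-69.9699
(1,0): Delta=0.7557 Bond=-55.7503
(1,1): Delta=0.9979 Bond=-91.2337
(2,0): Delta=0.0000 Bond=0.0000
(2,1): Delta=0.9913 Bond=-100.1912
(2,2): Delta=1.0000 Bond=-101.9369
V0=91.7714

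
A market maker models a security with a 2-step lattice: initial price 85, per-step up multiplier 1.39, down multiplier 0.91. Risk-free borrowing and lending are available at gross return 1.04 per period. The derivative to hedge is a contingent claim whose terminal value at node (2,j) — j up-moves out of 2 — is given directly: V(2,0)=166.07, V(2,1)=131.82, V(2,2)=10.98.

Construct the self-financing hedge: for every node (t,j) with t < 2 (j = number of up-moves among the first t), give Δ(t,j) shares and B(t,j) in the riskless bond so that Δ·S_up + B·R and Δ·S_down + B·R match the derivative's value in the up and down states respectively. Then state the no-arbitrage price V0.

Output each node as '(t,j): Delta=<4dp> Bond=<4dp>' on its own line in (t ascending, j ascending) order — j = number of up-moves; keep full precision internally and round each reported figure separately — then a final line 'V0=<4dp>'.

Risk-neutral probability p* = (R−d)/(u−d) = (1.04−0.91)/(1.39−0.91) = 0.2708.
Terminal payoffs: V(2,0)=166.0700, V(2,1)=131.8200, V(2,2)=10.9800
  t=1,j=0: stock 77.3500 → up 107.5165 (V=131.8200), down 70.3885 (V=166.0700). Price 150.7634; hedge Δ=-0.9225, bond B=222.1176.
  t=1,j=1: stock 118.1500 → up 164.2285 (V=10.9800), down 107.5165 (V=131.8200). Price 95.2812; hedge Δ=-2.1308, bond B=347.0312.
  t=0,j=0: stock 85.0000 → up 118.1500 (V=95.2812), down 77.3500 (V=150.7634). Price 130.5163; hedge Δ=-1.3599, bond B=246.1042.
The time-0 hedge costs 130.5163, which is the no-arbitrage price.

(0,0): Delta=-1.3599 Bond=246.1042
(1,0): Delta=-0.9225 Bond=222.1176
(1,1): Delta=-2.1308 Bond=347.0312
V0=130.5163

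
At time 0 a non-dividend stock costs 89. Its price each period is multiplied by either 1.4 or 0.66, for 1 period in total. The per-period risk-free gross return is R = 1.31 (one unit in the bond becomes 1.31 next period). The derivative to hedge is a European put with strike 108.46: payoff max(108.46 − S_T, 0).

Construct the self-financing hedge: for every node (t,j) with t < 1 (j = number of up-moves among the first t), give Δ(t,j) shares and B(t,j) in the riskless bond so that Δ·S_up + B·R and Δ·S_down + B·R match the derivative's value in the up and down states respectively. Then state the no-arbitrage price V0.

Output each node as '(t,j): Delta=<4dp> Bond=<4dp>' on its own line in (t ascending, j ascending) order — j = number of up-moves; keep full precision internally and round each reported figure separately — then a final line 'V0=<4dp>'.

The replicating-portfolio and risk-neutral prices coincide; use p* = (1.31−0.66)/(1.4−0.66) = 0.8784 for the latter.
Payoff layer (t=1): V(1,0)=49.7200, V(1,1)=0.0000
(0,0): S=89.0000. Δ = (V_up−V_dn)/(S_up−S_dn) = (0.0000−49.7200)/(124.6000−58.7400) = -0.7549. V = [p*·0.0000 + (1−p*)·49.7200]/1.31 = 4.6161. B = V − Δ·S = 71.8052.
Self-financing check: at every node Δ·S+B equals the discounted successor values.

(0,0): Delta=-0.7549 Bond=71.8052
V0=4.6161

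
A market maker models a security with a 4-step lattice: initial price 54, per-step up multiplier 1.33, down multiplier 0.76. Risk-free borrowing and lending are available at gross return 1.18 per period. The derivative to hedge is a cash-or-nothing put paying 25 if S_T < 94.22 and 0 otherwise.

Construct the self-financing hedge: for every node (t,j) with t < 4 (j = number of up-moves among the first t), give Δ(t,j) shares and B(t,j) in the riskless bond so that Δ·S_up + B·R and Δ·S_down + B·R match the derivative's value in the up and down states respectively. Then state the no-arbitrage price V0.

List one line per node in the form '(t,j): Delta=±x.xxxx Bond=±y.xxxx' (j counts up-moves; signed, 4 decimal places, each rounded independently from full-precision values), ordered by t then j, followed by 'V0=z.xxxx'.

Since d<R<u, set p* = (R−d)/(u−d) = 0.7368; price each node as the discounted p*-expectation of its children.
Terminal values V(4,·): V(4,0)=25.0000, V(4,1)=25.0000, V(4,2)=25.0000, V(4,3)=0.0000, V(4,4)=0.0000
Node (3,0) S=23.7047: V=(p*·25.0000+(1−p*)·25.0000)/1.18=21.1864; Δ=(25.0000−25.0000)/(31.5273−18.0156)=0.0000; B=V−Δ·S=21.1864
Node (3,1) S=41.4832: V=(p*·25.0000+(1−p*)·25.0000)/1.18=21.1864; Δ=(25.0000−25.0000)/(55.1727−31.5273)=0.0000; B=V−Δ·S=21.1864
Node (3,2) S=72.5957: V=(p*·0.0000+(1−p*)·25.0000)/1.18=5.5754; Δ=(0.0000−25.0000)/(96.5522−55.1727)=-0.6042; B=V−Δ·S=49.4350
Node (3,3) S=127.0424: V=(p*·0.0000+(1−p*)·0.0000)/1.18=0.0000; Δ=(0.0000−0.0000)/(168.9664−96.5522)=0.0000; B=V−Δ·S=0.0000
Node (2,0) S=31.1904: V=(p*·21.1864+(1−p*)·21.1864)/1.18=17.9546; Δ=(21.1864−21.1864)/(41.4832−23.7047)=0.0000; B=V−Δ·S=17.9546
Node (2,1) S=54.5832: V=(p*·5.5754+(1−p*)·21.1864)/1.18=8.2064; Δ=(5.5754−21.1864)/(72.5957−41.4832)=-0.5018; B=V−Δ·S=35.5942
Node (2,2) S=95.5206: V=(p*·0.0000+(1−p*)·5.5754)/1.18=1.2434; Δ=(0.0000−5.5754)/(127.0424−72.5957)=-0.1024; B=V−Δ·S=11.0248
Node (1,0) S=41.0400: V=(p*·8.2064+(1−p*)·17.9546)/1.18=9.1286; Δ=(8.2064−17.9546)/(54.5832−31.1904)=-0.4167; B=V−Δ·S=26.2307
Node (1,1) S=71.8200: V=(p*·1.2434+(1−p*)·8.2064)/1.18=2.6066; Δ=(1.2434−8.2064)/(95.5206−54.5832)=-0.1701; B=V−Δ·S=14.8224
Node (0,0) S=54.0000: V=(p*·2.6066+(1−p*)·9.1286)/1.18=3.6635; Δ=(2.6066−9.1286)/(71.8200−41.0400)=-0.2119; B=V−Δ·S=15.1056
Each (Δ,B) replicates both successor values, so the strategy is self-financing and V0 is arbitrage-free.

(0,0): Delta=-0.2119 Bond=15.1056
(1,0): Delta=-0.4167 Bond=26.2307
(1,1): Delta=-0.1701 Bond=14.8224
(2,0): Delta=0.0000 Bond=17.9546
(2,1): Delta=-0.5018 Bond=35.5942
(2,2): Delta=-0.1024 Bond=11.0248
(3,0): Delta=0.0000 Bond=21.1864
(3,1): Delta=0.0000 Bond=21.1864
(3,2): Delta=-0.6042 Bond=49.4350
(3,3): Delta=0.0000 Bond=0.0000
V0=3.6635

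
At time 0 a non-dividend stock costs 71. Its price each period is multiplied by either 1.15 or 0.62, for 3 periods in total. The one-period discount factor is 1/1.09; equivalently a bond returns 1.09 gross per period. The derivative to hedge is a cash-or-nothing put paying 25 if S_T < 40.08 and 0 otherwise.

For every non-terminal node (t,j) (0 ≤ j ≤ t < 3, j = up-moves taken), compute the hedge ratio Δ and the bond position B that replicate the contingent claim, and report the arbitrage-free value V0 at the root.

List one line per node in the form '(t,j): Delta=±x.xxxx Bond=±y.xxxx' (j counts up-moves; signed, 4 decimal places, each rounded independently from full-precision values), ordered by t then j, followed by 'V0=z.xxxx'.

(0,0): Delta=-0.1123 Bond=8.6577
(1,0): Delta=-0.8718 Bond=42.8705
(1,1): Delta=-0.0600 Bond=5.1687
(2,0): Delta=0.0000 Bond=22.9358
(2,1): Delta=-0.9318 Bond=49.7663
(2,2): Delta=0.0000 Bond=0.0000
V0=0.6862

Since d<R<u, set p* = (R−d)/(u−d) = 0.8868; price each node as the discounted p*-expectation of its children.
Terminal payoffs: V(3,0)=25.0000, V(3,1)=25.0000, V(3,2)=0.0000, V(3,3)=0.0000
Node (2,0) S=27.2924: V=(p*·25.0000+(1−p*)·25.0000)/1.09=22.9358; Δ=(25.0000−25.0000)/(31.3863−16.9213)=0.0000; B=V−Δ·S=22.9358
Node (2,1) S=50.6230: V=(p*·0.0000+(1−p*)·25.0000)/1.09=2.5965; Δ=(0.0000−25.0000)/(58.2164−31.3863)=-0.9318; B=V−Δ·S=49.7663
Node (2,2) S=93.8975: V=(p*·0.0000+(1−p*)·0.0000)/1.09=0.0000; Δ=(0.0000−0.0000)/(107.9821−58.2164)=0.0000; B=V−Δ·S=0.0000
Node (1,0) S=44.0200: V=(p*·2.5965+(1−p*)·22.9358)/1.09=4.4946; Δ=(2.5965−22.9358)/(50.6230−27.2924)=-0.8718; B=V−Δ·S=42.8705
Node (1,1) S=81.6500: V=(p*·0.0000+(1−p*)·2.5965)/1.09=0.2697; Δ=(0.0000−2.5965)/(93.8975−50.6230)=-0.0600; B=V−Δ·S=5.1687
Node (0,0) S=71.0000: V=(p*·0.2697+(1−p*)·4.4946)/1.09=0.6862; Δ=(0.2697−4.4946)/(81.6500−44.0200)=-0.1123; B=V−Δ·S=8.6577
Each (Δ,B) replicates both successor values, so the strategy is self-financing and V0 is arbitrage-free.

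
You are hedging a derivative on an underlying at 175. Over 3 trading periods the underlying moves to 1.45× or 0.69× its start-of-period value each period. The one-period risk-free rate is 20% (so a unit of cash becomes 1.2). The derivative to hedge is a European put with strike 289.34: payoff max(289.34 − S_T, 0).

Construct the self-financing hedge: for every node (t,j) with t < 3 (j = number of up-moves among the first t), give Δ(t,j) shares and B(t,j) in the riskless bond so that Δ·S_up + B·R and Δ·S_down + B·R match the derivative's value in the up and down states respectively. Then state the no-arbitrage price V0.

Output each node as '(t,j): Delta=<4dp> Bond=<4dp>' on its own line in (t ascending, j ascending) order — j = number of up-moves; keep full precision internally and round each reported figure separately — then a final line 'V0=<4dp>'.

Since d<R<u, set p* = (R−d)/(u−d) = 0.6711; price each node as the discounted p*-expectation of its children.
Terminal values V(3,·): V(3,0)=231.8509, V(3,1)=168.5296, V(3,2)=35.4631, V(3,3)=0.0000
Node (2,0) S=83.3175: V=(p*·168.5296+(1−p*)·231.8509)/1.2=157.7992; Δ=(168.5296−231.8509)/(120.8104−57.4891)=-1.0000; B=V−Δ·S=241.1167
Node (2,1) S=175.0875: V=(p*·35.4631+(1−p*)·168.5296)/1.2=66.0292; Δ=(35.4631−168.5296)/(253.8769−120.8104)=-1.0000; B=V−Δ·S=241.1167
Node (2,2) S=367.9375: V=(p*·0.0000+(1−p*)·35.4631)/1.2=9.7213; Δ=(0.0000−35.4631)/(533.5094−253.8769)=-0.1268; B=V−Δ·S=56.3833
Node (1,0) S=120.7500: V=(p*·66.0292+(1−p*)·157.7992)/1.2=80.1806; Δ=(66.0292−157.7992)/(175.0875−83.3175)=-1.0000; B=V−Δ·S=200.9306
Node (1,1) S=253.7500: V=(p*·9.7213+(1−p*)·66.0292)/1.2=23.5363; Δ=(9.7213−66.0292)/(367.9375−175.0875)=-0.2920; B=V−Δ·S=97.6257
Node (0,0) S=175.0000: V=(p*·23.5363+(1−p*)·80.1806)/1.2=35.1411; Δ=(23.5363−80.1806)/(253.7500−120.7500)=-0.4259; B=V−Δ·S=109.6730
The time-0 hedge costs 35.1411, which is the no-arbitrage price.

(0,0): Delta=-0.4259 Bond=109.6730
(1,0): Delta=-1.0000 Bond=200.9306
(1,1): Delta=-0.2920 Bond=97.6257
(2,0): Delta=-1.0000 Bond=241.1167
(2,1): Delta=-1.0000 Bond=241.1167
(2,2): Delta=-0.1268 Bond=56.3833
V0=35.1411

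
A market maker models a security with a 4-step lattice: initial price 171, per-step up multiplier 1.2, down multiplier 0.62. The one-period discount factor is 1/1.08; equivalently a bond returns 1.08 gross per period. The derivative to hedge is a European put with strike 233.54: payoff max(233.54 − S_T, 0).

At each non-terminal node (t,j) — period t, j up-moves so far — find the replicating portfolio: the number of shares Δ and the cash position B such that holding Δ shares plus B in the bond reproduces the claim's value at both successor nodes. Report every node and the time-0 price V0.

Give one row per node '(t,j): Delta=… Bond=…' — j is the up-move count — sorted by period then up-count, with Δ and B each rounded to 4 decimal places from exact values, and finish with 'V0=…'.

(0,0): Delta=-0.5167 Bond=124.2120
(1,0): Delta=-1.0000 Bond=185.3916
(1,1): Delta=-0.4515 Bond=120.7814
(2,0): Delta=-1.0000 Bond=200.2229
(2,1): Delta=-1.0000 Bond=200.2229
(2,2): Delta=-0.3776 Bond=112.2407
(3,0): Delta=-1.0000 Bond=216.2407
(3,1): Delta=-1.0000 Bond=216.2407
(3,2): Delta=-1.0000 Bond=216.2407
(3,3): Delta=-0.2937 Bond=96.4319
V0=35.8614

The replicating-portfolio and risk-neutral prices coincide; use p* = (1.08−0.62)/(1.2−0.62) = 0.7931 for the latter.
Terminal payoffs: V(4,0)=208.2725, V(4,1)=184.6351, V(4,2)=138.8853, V(4,3)=50.3374, V(4,4)=0.0000
(3,0): S=40.7541. Δ = (V_up−V_dn)/(S_up−S_dn) = (184.6351−208.2725)/(48.9049−25.2675) = -1.0000. V = [p*·184.6351 + (1−p*)·208.2725]/1.08 = 175.4867. B = V − Δ·S = 216.2407.
(3,1): S=78.8789. Δ = (V_up−V_dn)/(S_up−S_dn) = (138.8853−184.6351)/(94.6547−48.9049) = -1.0000. V = [p*·138.8853 + (1−p*)·184.6351]/1.08 = 137.3619. B = V − Δ·S = 216.2407.
(3,2): S=152.6688. Δ = (V_up−V_dn)/(S_up−S_dn) = (50.3374−138.8853)/(183.2026−94.6547) = -1.0000. V = [p*·50.3374 + (1−p*)·138.8853]/1.08 = 63.5719. B = V − Δ·S = 216.2407.
(3,3): S=295.4880. Δ = (V_up−V_dn)/(S_up−S_dn) = (0.0000−50.3374)/(354.5856−183.2026) = -0.2937. V = [p*·0.0000 + (1−p*)·50.3374]/1.08 = 9.6432. B = V − Δ·S = 96.4319.
(2,0): S=65.7324. Δ = (V_up−V_dn)/(S_up−S_dn) = (137.3619−175.4867)/(78.8789−40.7541) = -1.0000. V = [p*·137.3619 + (1−p*)·175.4867]/1.08 = 134.4905. B = V − Δ·S = 200.2229.
(2,1): S=127.2240. Δ = (V_up−V_dn)/(S_up−S_dn) = (63.5719−137.3619)/(152.6688−78.8789) = -1.0000. V = [p*·63.5719 + (1−p*)·137.3619]/1.08 = 72.9989. B = V − Δ·S = 200.2229.
(2,2): S=246.2400. Δ = (V_up−V_dn)/(S_up−S_dn) = (9.6432−63.5719)/(295.4880−152.6688) = -0.3776. V = [p*·9.6432 + (1−p*)·63.5719]/1.08 = 19.2601. B = V − Δ·S = 112.2407.
(1,0): S=106.0200. Δ = (V_up−V_dn)/(S_up−S_dn) = (72.9989−134.4905)/(127.2240−65.7324) = -1.0000. V = [p*·72.9989 + (1−p*)·134.4905]/1.08 = 79.3716. B = V − Δ·S = 185.3916.
(1,1): S=205.2000. Δ = (V_up−V_dn)/(S_up−S_dn) = (19.2601−72.9989)/(246.2400−127.2240) = -0.4515. V = [p*·19.2601 + (1−p*)·72.9989]/1.08 = 28.1282. B = V − Δ·S = 120.7814.
(0,0): S=171.0000. Δ = (V_up−V_dn)/(S_up−S_dn) = (28.1282−79.3716)/(205.2000−106.0200) = -0.5167. V = [p*·28.1282 + (1−p*)·79.3716]/1.08 = 35.8614. B = V − Δ·S = 124.2120.
Each (Δ,B) replicates both successor values, so the strategy is self-financing and V0 is arbitrage-free.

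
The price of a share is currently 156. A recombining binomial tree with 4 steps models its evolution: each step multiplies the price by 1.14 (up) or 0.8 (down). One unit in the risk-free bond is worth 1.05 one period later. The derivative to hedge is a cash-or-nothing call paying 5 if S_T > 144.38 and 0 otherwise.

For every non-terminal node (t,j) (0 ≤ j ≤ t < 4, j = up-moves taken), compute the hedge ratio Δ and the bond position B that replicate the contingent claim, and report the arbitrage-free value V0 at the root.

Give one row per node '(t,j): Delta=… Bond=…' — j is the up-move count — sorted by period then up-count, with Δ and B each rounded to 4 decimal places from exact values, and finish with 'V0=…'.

No-arbitrage ⇒ martingale measure with p* = (R−d)/(u−d) = 0.7353.
Terminal values V(4,·): V(4,0)=0.0000, V(4,1)=0.0000, V(4,2)=0.0000, V(4,3)=5.0000, V(4,4)=5.0000
  t=3,j=0: stock 79.8720 → up 91.0541 (V=0.0000), down 63.8976 (V=0.0000). Price 0.0000; hedge Δ=0.0000, bond B=0.0000.
  t=3,j=1: stock 113.8176 → up 129.7521 (V=0.0000), down 91.0541 (V=0.0000). Price 0.0000; hedge Δ=0.0000, bond B=0.0000.
  t=3,j=2: stock 162.1901 → up 184.8967 (V=5.0000), down 129.7521 (V=0.0000). Price 3.5014; hedge Δ=0.0907, bond B=-11.2045.
  t=3,j=3: stock 231.1209 → up 263.4778 (V=5.0000), down 184.8967 (V=5.0000). Price 4.7619; hedge Δ=0.0000, bond B=4.7619.
  t=2,j=0: stock 99.8400 → up 113.8176 (V=0.0000), down 79.8720 (V=0.0000). Price 0.0000; hedge Δ=0.0000, bond B=0.0000.
  t=2,j=1: stock 142.2720 → up 162.1901 (V=3.5014), down 113.8176 (V=0.0000). Price 2.4520; hedge Δ=0.0724, bond B=-7.8463.
  t=2,j=2: stock 202.7376 → up 231.1209 (V=4.7619), down 162.1901 (V=3.5014). Price 4.2174; hedge Δ=0.0183, bond B=0.5100.
  t=1,j=0: stock 124.8000 → up 142.2720 (V=2.4520), down 99.8400 (V=0.0000). Price 1.7171; hedge Δ=0.0578, bond B=-5.4946.
  t=1,j=1: stock 177.8400 → up 202.7376 (V=4.2174), down 142.2720 (V=2.4520). Price 3.5715; hedge Δ=0.0292, bond B=-1.6209.
  t=0,j=0: stock 156.0000 → up 177.8400 (V=3.5715), down 124.8000 (V=1.7171). Price 2.9339; hedge Δ=0.0350, bond B=-2.5203.
The time-0 hedge costs 2.9339, which is the no-arbitrage price.

(0,0): Delta=0.0350 Bond=-2.5203
(1,0): Delta=0.0578 Bond=-5.4946
(1,1): Delta=0.0292 Bond=-1.6209
(2,0): Delta=0.0000 Bond=0.0000
(2,1): Delta=0.0724 Bond=-7.8463
(2,2): Delta=0.0183 Bond=0.5100
(3,0): Delta=0.0000 Bond=0.0000
(3,1): Delta=0.0000 Bond=0.0000
(3,2): Delta=0.0907 Bond=-11.2045
(3,3): Delta=0.0000 Bond=4.7619
V0=2.9339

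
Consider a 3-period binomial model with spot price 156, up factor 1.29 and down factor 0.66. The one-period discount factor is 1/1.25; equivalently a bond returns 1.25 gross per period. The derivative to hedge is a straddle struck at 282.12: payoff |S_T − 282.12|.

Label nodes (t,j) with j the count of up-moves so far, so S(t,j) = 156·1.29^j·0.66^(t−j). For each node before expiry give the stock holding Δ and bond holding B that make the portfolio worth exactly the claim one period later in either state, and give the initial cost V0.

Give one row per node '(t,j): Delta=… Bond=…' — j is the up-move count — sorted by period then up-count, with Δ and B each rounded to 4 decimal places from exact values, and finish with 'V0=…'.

(0,0): Delta=-0.3973 Bond=94.8022
(1,0): Delta=-1.0000 Bond=180.5568
(1,1): Delta=-0.3764 Bond=114.2958
(2,0): Delta=-1.0000 Bond=225.6960
(2,1): Delta=-1.0000 Bond=225.6960
(2,2): Delta=-0.3548 Bond=137.2544
V0=32.8234

The replicating-portfolio and risk-neutral prices coincide; use p* = (1.25−0.66)/(1.29−0.66) = 0.9365 for the latter.
At expiry t=3: V(3,0)=237.2706, V(3,1)=194.4599, V(3,2)=110.7843, V(3,3)=52.7635
  t=2,j=0: stock 67.9536 → up 87.6601 (V=194.4599), down 44.8494 (V=237.2706). Price 157.7424; hedge Δ=-1.0000, bond B=225.6960.
  t=2,j=1: stock 132.8184 → up 171.3357 (V=110.7843), down 87.6601 (V=194.4599). Price 92.8776; hedge Δ=-1.0000, bond B=225.6960.
  t=2,j=2: stock 259.5996 → up 334.8835 (V=52.7635), down 171.3357 (V=110.7843). Price 45.1579; hedge Δ=-0.3548, bond B=137.2544.
  t=1,j=0: stock 102.9600 → up 132.8184 (V=92.8776), down 67.9536 (V=157.7424). Price 77.5968; hedge Δ=-1.0000, bond B=180.5568.
  t=1,j=1: stock 201.2400 → up 259.5996 (V=45.1579), down 132.8184 (V=92.8776). Price 38.5502; hedge Δ=-0.3764, bond B=114.2958.
  t=0,j=0: stock 156.0000 → up 201.2400 (V=38.5502), down 102.9600 (V=77.5968). Price 32.8234; hedge Δ=-0.3973, bond B=94.8022.
Self-financing check: at every node Δ·S+B equals the discounted successor values.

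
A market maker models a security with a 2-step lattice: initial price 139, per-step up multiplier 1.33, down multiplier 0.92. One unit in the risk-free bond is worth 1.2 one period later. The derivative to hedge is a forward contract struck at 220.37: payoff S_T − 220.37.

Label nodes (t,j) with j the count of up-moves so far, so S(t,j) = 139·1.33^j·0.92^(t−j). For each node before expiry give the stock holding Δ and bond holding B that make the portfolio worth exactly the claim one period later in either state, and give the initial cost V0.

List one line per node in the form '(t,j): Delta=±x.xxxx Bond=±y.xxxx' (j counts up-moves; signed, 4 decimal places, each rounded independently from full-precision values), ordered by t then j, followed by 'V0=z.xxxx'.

Since d<R<u, set p* = (R−d)/(u−d) = 0.6829; price each node as the discounted p*-expectation of its children.
Terminal payoffs: V(2,0)=-102.7204, V(2,1)=-50.2896, V(2,2)=25.5071
  t=1,j=0: stock 127.8800 → up 170.0804 (V=-50.2896), down 117.6496 (V=-102.7204). Price -55.7617; hedge Δ=1.0000, bond B=-183.6417.
  t=1,j=1: stock 184.8700 → up 245.8771 (V=25.5071), down 170.0804 (V=-50.2896). Price 1.2283; hedge Δ=1.0000, bond B=-183.6417.
  t=0,j=0: stock 139.0000 → up 184.8700 (V=1.2283), down 127.8800 (V=-55.7617). Price -14.0347; hedge Δ=1.0000, bond B=-153.0347.
Self-financing check: at every node Δ·S+B equals the discounted successor values.

(0,0): Delta=1.0000 Bond=-153.0347
(1,0): Delta=1.0000 Bond=-183.6417
(1,1): Delta=1.0000 Bond=-183.6417
V0=-14.0347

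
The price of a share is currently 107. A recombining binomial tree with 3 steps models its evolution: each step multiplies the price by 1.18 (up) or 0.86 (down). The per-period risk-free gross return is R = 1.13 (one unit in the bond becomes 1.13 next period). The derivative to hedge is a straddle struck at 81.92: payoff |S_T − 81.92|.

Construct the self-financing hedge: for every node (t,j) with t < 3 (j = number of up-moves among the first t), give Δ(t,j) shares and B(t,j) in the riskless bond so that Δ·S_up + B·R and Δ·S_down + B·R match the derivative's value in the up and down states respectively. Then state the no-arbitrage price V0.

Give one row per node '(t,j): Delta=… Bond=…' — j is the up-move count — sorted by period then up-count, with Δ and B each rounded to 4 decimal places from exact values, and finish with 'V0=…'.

Since d<R<u, set p* = (R−d)/(u−d) = 0.8437; price each node as the discounted p*-expectation of its children.
At expiry t=3: V(3,0)=13.8620, V(3,1)=11.4619, V(3,2)=46.2086, V(3,3)=93.8844
Node (2,0) S=79.1372: V=(p*·11.4619+(1−p*)·13.8620)/1.13=10.4751; Δ=(11.4619−13.8620)/(93.3819−68.0580)=-0.0948; B=V−Δ·S=17.9755
Node (2,1) S=108.5836: V=(p*·46.2086+(1−p*)·11.4619)/1.13=36.0880; Δ=(46.2086−11.4619)/(128.1286−93.3819)=1.0000; B=V−Δ·S=-72.4956
Node (2,2) S=148.9868: V=(p*·93.8844+(1−p*)·46.2086)/1.13=76.4912; Δ=(93.8844−46.2086)/(175.8044−128.1286)=1.0000; B=V−Δ·S=-72.4956
Node (1,0) S=92.0200: V=(p*·36.0880+(1−p*)·10.4751)/1.13=28.3947; Δ=(36.0880−10.4751)/(108.5836−79.1372)=0.8698; B=V−Δ·S=-51.6455
Node (1,1) S=126.2600: V=(p*·76.4912+(1−p*)·36.0880)/1.13=62.1046; Δ=(76.4912−36.0880)/(148.9868−108.5836)=1.0000; B=V−Δ·S=-64.1554
Node (0,0) S=107.0000: V=(p*·62.1046+(1−p*)·28.3947)/1.13=50.2986; Δ=(62.1046−28.3947)/(126.2600−92.0200)=0.9845; B=V−Δ·S=-55.0449
Each (Δ,B) replicates both successor values, so the strategy is self-financing and V0 is arbitrage-free.

(0,0): Delta=0.9845 Bond=-55.0449
(1,0): Delta=0.8698 Bond=-51.6455
(1,1): Delta=1.0000 Bond=-64.1554
(2,0): Delta=-0.0948 Bond=17.9755
(2,1): Delta=1.0000 Bond=-72.4956
(2,2): Delta=1.0000 Bond=-72.4956
V0=50.2986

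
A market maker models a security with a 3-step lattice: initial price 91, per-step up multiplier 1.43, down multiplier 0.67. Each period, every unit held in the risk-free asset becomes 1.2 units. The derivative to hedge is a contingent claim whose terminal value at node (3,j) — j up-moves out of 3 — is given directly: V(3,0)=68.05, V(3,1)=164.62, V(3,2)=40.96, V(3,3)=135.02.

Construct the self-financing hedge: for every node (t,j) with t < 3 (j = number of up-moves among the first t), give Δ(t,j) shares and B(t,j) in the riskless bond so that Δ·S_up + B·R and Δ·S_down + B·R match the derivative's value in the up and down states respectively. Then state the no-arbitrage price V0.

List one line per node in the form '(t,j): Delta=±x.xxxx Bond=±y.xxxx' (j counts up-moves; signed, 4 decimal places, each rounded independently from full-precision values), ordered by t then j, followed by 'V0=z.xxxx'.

(0,0): Delta=0.0240 Bond=54.1250
(1,0): Delta=-1.0253 Bond=128.9271
(1,1): Delta=0.2374 Bond=37.1864
(2,0): Delta=3.1106 Bond=-14.2367
(2,1): Delta=-1.8662 Bond=228.0300
(2,2): Delta=0.6651 Bond=-34.9678
V0=56.3108

Risk-neutral probability p* = (R−d)/(u−d) = (1.2−0.67)/(1.43−0.67) = 0.6974.
Terminal payoffs: V(3,0)=68.0500, V(3,1)=164.6200, V(3,2)=40.9600, V(3,3)=135.0200
  t=2,j=0: stock 40.8499 → up 58.4154 (V=164.6200), down 27.3694 (V=68.0500). Price 112.8291; hedge Δ=3.1106, bond B=-14.2367.
  t=2,j=1: stock 87.1871 → up 124.6776 (V=40.9600), down 58.4154 (V=164.6200). Price 65.3195; hedge Δ=-1.8662, bond B=228.0300.
  t=2,j=2: stock 186.0859 → up 266.1028 (V=135.0200), down 124.6776 (V=40.9600). Price 88.7954; hedge Δ=0.6651, bond B=-34.9678.
  t=1,j=0: stock 60.9700 → up 87.1871 (V=65.3195), down 40.8499 (V=112.8291). Price 66.4145; hedge Δ=-1.0253, bond B=128.9271.
  t=1,j=1: stock 130.1300 → up 186.0859 (V=88.7954), down 87.1871 (V=65.3195). Price 68.0757; hedge Δ=0.2374, bond B=37.1864.
  t=0,j=0: stock 91.0000 → up 130.1300 (V=68.0757), down 60.9700 (V=66.4145). Price 56.3108; hedge Δ=0.0240, bond B=54.1250.
Each (Δ,B) replicates both successor values, so the strategy is self-financing and V0 is arbitrage-free.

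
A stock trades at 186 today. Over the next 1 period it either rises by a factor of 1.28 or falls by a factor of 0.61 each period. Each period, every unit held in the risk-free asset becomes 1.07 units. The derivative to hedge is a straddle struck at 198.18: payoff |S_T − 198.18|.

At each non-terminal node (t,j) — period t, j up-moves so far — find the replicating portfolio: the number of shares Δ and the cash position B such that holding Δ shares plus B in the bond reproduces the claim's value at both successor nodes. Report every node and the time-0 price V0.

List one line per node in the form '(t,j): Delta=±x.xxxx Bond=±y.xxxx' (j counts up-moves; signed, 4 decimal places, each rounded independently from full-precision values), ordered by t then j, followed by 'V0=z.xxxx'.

(0,0): Delta=-0.3597 Bond=117.3143
V0=50.4187

Since d<R<u, set p* = (R−d)/(u−d) = 0.6866; price each node as the discounted p*-expectation of its children.
Payoff layer (t=1): V(1,0)=84.7200, V(1,1)=39.9000
  t=0,j=0: stock 186.0000 → up 238.0800 (V=39.9000), down 113.4600 (V=84.7200). Price 50.4187; hedge Δ=-0.3597, bond B=117.3143.
Self-financing check: at every node Δ·S+B equals the discounted successor values.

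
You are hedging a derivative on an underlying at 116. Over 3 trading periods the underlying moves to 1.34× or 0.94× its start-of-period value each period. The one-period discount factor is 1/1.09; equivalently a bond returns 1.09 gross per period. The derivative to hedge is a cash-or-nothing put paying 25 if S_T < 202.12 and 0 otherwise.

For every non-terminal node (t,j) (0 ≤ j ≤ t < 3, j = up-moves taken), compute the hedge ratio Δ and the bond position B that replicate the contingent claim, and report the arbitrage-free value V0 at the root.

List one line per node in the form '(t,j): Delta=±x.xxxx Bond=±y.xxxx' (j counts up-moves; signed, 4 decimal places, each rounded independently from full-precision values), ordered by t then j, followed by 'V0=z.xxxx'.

(0,0): Delta=-0.0638 Bond=25.6841
(1,0): Delta=0.0000 Bond=21.0420
(1,1): Delta=-0.1383 Bond=39.5853
(2,0): Delta=0.0000 Bond=22.9358
(2,1): Delta=0.0000 Bond=22.9358
(2,2): Delta=-0.3001 Bond=76.8349
V0=18.2866

No-arbitrage ⇒ martingale measure with p* = (R−d)/(u−d) = 0.3750.
Terminal payoffs: V(3,0)=25.0000, V(3,1)=25.0000, V(3,2)=25.0000, V(3,3)=0.0000
  t=2,j=0: stock 102.4976 → up 137.3468 (V=25.0000), down 96.3477 (V=25.0000). Price 22.9358; hedge Δ=0.0000, bond B=22.9358.
  t=2,j=1: stock 146.1136 → up 195.7922 (V=25.0000), down 137.3468 (V=25.0000). Price 22.9358; hedge Δ=0.0000, bond B=22.9358.
  t=2,j=2: stock 208.2896 → up 279.1081 (V=0.0000), down 195.7922 (V=25.0000). Price 14.3349; hedge Δ=-0.3001, bond B=76.8349.
  t=1,j=0: stock 109.0400 → up 146.1136 (V=22.9358), down 102.4976 (V=22.9358). Price 21.0420; hedge Δ=0.0000, bond B=21.0420.
  t=1,j=1: stock 155.4400 → up 208.2896 (V=14.3349), down 146.1136 (V=22.9358). Price 18.0830; hedge Δ=-0.1383, bond B=39.5853.
  t=0,j=0: stock 116.0000 → up 155.4400 (V=18.0830), down 109.0400 (V=21.0420). Price 18.2866; hedge Δ=-0.0638, bond B=25.6841.
Check: Δ(0,0)·S0 + B(0,0) = 18.2866 = V0.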